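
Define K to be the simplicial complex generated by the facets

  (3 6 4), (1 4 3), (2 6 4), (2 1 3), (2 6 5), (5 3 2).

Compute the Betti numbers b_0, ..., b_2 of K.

b_0 = 1, b_1 = 1, b_2 = 0.

We work with the vertex ordering 1 < 2 < 3 < 4 < 5 < 6. The simplices of K, each written with vertices in increasing order, are:

  0-simplices (6): [1], [2], [3], [4], [5], [6]
  1-simplices (12): [1,2], [1,3], [1,4], [2,3], [2,4], [2,5], [2,6], [3,4], [3,5], [3,6], [4,6], [5,6]
  2-simplices (6): [1,2,3], [1,3,4], [2,3,5], [2,4,6], [2,5,6], [3,4,6]

Hence C_0 ≅ Z^6, C_1 ≅ Z^12, C_2 ≅ Z^6.

Boundary ∂_1: C_1 → C_0 is given by ∂[p,q] = [q] − [p].
The resulting 6×12 matrix has rank 5, and its Smith normal form has invariant factors (1,1,1,1,1).

Boundary ∂_2: C_2 → C_1 acts by ∂[p,q,r] = [q,r] − [p,r] + [p,q]. For instance
  ∂[1,3,4] = [3,4] − [1,4] + [1,3],
  ∂[3,4,6] = [4,6] − [3,6] + [3,4].
This gives a 12×6 integer matrix of rank 6; reducing to Smith normal form yields diagonal entries (1,1,1,1,1,1).

Computing H_k = (kernel of ∂_k) / (image of ∂_{k+1}):

  H_0: rank C_0 − rank ∂_1 = 6 − 5 = 1, and the invariant factors of ∂_1 are all 1, so H_0 ≅ Z.
  H_1: rank ker ∂_1 − rank ∂_2 = (12 − 5) − 6 = 1, and the invariant factors of ∂_2 are all 1, so H_1 ≅ Z.
  H_2: rank ker ∂_2 − rank ∂_3 = (6 − 6) − 0 = 0, and there is no ∂_3, so H_2 ≅ 0.

Hence the Betti numbers are b_0 = 1, b_1 = 1, b_2 = 0.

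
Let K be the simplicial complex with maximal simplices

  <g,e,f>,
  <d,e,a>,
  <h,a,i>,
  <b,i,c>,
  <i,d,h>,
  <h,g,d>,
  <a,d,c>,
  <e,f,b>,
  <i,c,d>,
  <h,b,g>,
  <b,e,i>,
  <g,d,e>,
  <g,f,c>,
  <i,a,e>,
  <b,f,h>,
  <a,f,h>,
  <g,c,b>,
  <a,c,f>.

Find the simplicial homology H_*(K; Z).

H_0 ≅ Z,  H_1 ≅ Z ⊕ Z/2,  H_2 = 0.

We work with the vertex ordering a < b < c < d < e < f < g < h < i. The simplices of K, each written with vertices in increasing order, are:

  0-simplices (9): a, b, c, d, e, f, g, h, i
  1-simplices (27): ac, ad, ae, af, ah, ai, bc, be, bf, bg, bh, bi, cd, cf, cg, ci, de, dg, dh, di, ef, eg, ei, fg, fh, gh, hi
  2-simplices (18): acd, acf, ade, aei, afh, ahi, bcg, bci, bef, bei, bfh, bgh, cdi, cfg, deg, dgh, dhi, efg

so the chain groups are C_0 ≅ Z^9, C_1 ≅ Z^27, C_2 ≅ Z^18.

Boundary ∂_1: C_1 → C_0 is given by ∂[p,q] = [q] − [p]. For instance
  ∂eg = g − e.
As a 9×27 matrix over Z this has rank 8, with invariant factors (1,1,1,1,1,1,1,1).

The boundary map ∂_2: C_2 → C_1 maps a triangle to the signed sum of its edges. For instance
  ∂deg = eg − dg + de,
  ∂bgh = gh − bh + bg.
The resulting 27×18 matrix has rank 18, and its Smith normal form has invariant factors (1,1,1,1,1,1,1,1,1,1,1,1,1,1,1,1,1,2).

Computing H_k = (kernel of ∂_k) / (image of ∂_{k+1}):

  H_0: rank C_0 − rank ∂_1 = 9 − 8 = 1, and the invariant factors of ∂_1 are all 1, so H_0 ≅ Z.
  H_1: rank ker ∂_1 − rank ∂_2 = (27 − 8) − 18 = 1, and ∂_2 has invariant factor 2 > 1, so H_1 ≅ Z ⊕ Z/2.
  H_2: rank ker ∂_2 − rank ∂_3 = (18 − 18) − 0 = 0, and there is no ∂_3, so H_2 ≅ 0.

As a check, the Euler characteristic is 9 − 27 + 18 = 0, which agrees with 1 − 1 + 0 = 0.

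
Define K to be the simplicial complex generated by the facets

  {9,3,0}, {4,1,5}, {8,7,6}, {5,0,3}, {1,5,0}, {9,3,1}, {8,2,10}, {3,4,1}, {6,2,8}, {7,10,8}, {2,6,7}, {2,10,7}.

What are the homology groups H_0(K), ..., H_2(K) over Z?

Order the vertices as 0 < 1 < 2 < 3 < 4 < 5 < 6 < 7 < 8 < 9 < 10. Listing each simplex with vertices in this order, K has dimension 2 with simplices:

  0-simplices (11): [0], [1], [2], [3], [4], [5], [6], [7], [8], [9], [10]
  1-simplices (21): [0,1], [0,3], [0,5], [0,9], [1,3], [1,4], [1,5], [1,9], [2,6], [2,7], [2,8], [2,10], [3,4], [3,5], [3,9], [4,5], [6,7], [6,8], [7,8], [7,10], [8,10]
  2-simplices (12): [0,1,5], [0,3,5], [0,3,9], [1,3,4], [1,3,9], [1,4,5], [2,6,7], [2,6,8], [2,7,10], [2,8,10], [6,7,8], [7,8,10]

Hence C_0 ≅ Z^11, C_1 ≅ Z^21, C_2 ≅ Z^12.

Boundary ∂_1: C_1 → C_0 is given by ∂[p,q] = [q] − [p]. For instance
  ∂[3,9] = [9] − [3].
As a 11×21 matrix over Z this has rank 9, with invariant factors (1,1,1,1,1,1,1,1,1).

∂_2: C_2 → C_1 maps a triangle to the signed sum of its edges. For instance
  ∂[0,1,5] = [1,5] − [0,5] + [0,1],
  ∂[2,6,7] = [6,7] − [2,7] + [2,6].
This gives a 21×12 integer matrix of rank 11; reducing to Smith normal form yields diagonal entries (1,1,1,1,1,1,1,1,1,1,1).

Reading off H_k = ker ∂_k / im ∂_{k+1}:

  H_0: rank C_0 − rank ∂_1 = 11 − 9 = 2, and the invariant factors of ∂_1 are all 1, so H_0 = Z^2.
  H_1: rank ker ∂_1 − rank ∂_2 = (21 − 9) − 11 = 1, and the invariant factors of ∂_2 are all 1, so H_1 = Z.
  H_2: rank ker ∂_2 − rank ∂_3 = (12 − 11) − 0 = 1, and there is no ∂_3, so H_2 = Z.

H_0 ≅ Z^2,  H_1 ≅ Z,  H_2 ≅ Z.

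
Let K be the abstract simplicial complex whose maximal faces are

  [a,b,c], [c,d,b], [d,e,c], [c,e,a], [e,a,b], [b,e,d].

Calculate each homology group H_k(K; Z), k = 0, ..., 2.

H_0 ≅ Z,  H_1 = 0,  H_2 ≅ Z.

Order the vertices as a < b < c < d < e. Listing each simplex with vertices in this order, K has dimension 2 with simplices:

  0-simplices (5): a, b, c, d, e
  1-simplices (9): ab, ac, ae, bc, bd, be, cd, ce, de
  2-simplices (6): abc, abe, ace, bcd, bde, cde

giving chain groups C_0 ≅ Z^5, C_1 ≅ Z^9, C_2 ≅ Z^6.

Boundary ∂_1: C_1 → C_0 is given by ∂[p,q] = [q] − [p]. For instance
  ∂be = e − b.
This gives a 5×9 integer matrix of rank 4; reducing to Smith normal form yields diagonal entries (1,1,1,1).

∂_2: C_2 → C_1 maps a triangle to the signed sum of its edges. For instance
  ∂bde = de − be + bd,
  ∂bcd = cd − bd + bc.
This gives a 9×6 integer matrix of rank 5; reducing to Smith normal form yields diagonal entries (1,1,1,1,1).

Now H_k = ker ∂_k / im ∂_{k+1}, so:

  H_0: rank C_0 − rank ∂_1 = 5 − 4 = 1, and the invariant factors of ∂_1 are all 1, so H_0 = Z.
  H_1: rank ker ∂_1 − rank ∂_2 = (9 − 4) − 5 = 0, and the invariant factors of ∂_2 are all 1, so H_1 = 0.
  H_2: rank ker ∂_2 − rank ∂_3 = (6 − 5) − 0 = 1, and there is no ∂_3, so H_2 = Z.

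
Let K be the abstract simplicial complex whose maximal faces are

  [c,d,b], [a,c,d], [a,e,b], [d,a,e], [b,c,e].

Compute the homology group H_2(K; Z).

We work with the vertex ordering a < b < c < d < e. The simplices of K, each written with vertices in increasing order, are:

  0-simplices (5): a, b, c, d, e
  1-simplices (10): ab, ac, ad, ae, bc, bd, be, cd, ce, de
  2-simplices (5): abe, acd, ade, bcd, bce

giving chain groups C_0 ≅ Z^5, C_1 ≅ Z^10, C_2 ≅ Z^5.

The boundary map ∂_1: C_1 → C_0 is given by ∂[p,q] = [q] − [p]. For instance
  ∂be = e − b.
As a 5×10 matrix over Z this has rank 4, with invariant factors (1,1,1,1).

The boundary map ∂_2: C_2 → C_1 acts by ∂[p,q,r] = [q,r] − [p,r] + [p,q]. For instance
  ∂acd = cd − ad + ac,
  ∂bcd = cd − bd + bc.
As a 10×5 matrix over Z this has rank 5, with invariant factors (1,1,1,1,1).

Now H_k = ker ∂_k / im ∂_{k+1}, so:

  H_2: rank ker ∂_2 − rank ∂_3 = (5 − 5) − 0 = 0, and there is no ∂_3, so H_2 ≅ 0.

H_2 ≅ 0.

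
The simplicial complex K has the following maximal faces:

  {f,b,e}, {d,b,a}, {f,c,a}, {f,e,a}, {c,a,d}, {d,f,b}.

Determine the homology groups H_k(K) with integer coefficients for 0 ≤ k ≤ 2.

H_0 ≅ Z,  H_1 ≅ Z,  H_2 = 0.

K has 6 vertices, 12 edges, 6 triangles.
rank ∂_0 = 0, rank ∂_1 = 5 ⇒ b_0 = 6 − 0 − 5 = 1; all invariant factors of ∂_1 are 1 so no torsion. So H_0 ≅ Z.
rank ∂_1 = 5, rank ∂_2 = 6 ⇒ b_1 = 12 − 5 − 6 = 1; all invariant factors of ∂_2 are 1 so no torsion. So H_1 ≅ Z.
rank ∂_2 = 6, rank ∂_3 = 0 ⇒ b_2 = 6 − 6 − 0 = 0. So H_2 ≅ 0.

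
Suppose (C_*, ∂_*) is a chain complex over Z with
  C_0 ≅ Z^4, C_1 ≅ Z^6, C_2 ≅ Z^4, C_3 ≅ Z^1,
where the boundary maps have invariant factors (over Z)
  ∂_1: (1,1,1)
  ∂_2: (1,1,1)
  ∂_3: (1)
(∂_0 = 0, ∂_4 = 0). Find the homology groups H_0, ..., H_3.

H_0 = Z,  H_1 = 0,  H_2 = 0,  H_3 = 0.

H_0: b_0 = 4 − 0 − 3 = 1; torsion from ∂_1 factors > 1: none. So H_0 = Z.
H_1: b_1 = 6 − 3 − 3 = 0; torsion from ∂_2 factors > 1: none. So H_1 = 0.
H_2: b_2 = 4 − 3 − 1 = 0; torsion from ∂_3 factors > 1: none. So H_2 = 0.
H_3: b_3 = 1 − 1 − 0 = 0; torsion from ∂_4 factors > 1: none. So H_3 = 0.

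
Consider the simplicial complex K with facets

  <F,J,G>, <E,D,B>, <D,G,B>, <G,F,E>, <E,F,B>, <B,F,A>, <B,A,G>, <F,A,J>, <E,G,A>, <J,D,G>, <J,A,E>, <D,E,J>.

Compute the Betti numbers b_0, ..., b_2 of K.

We work with the vertex ordering A < B < D < E < F < G < J. The simplices of K, each written with vertices in increasing order, are:

  0-simplices (7): A, B, D, E, F, G, J
  1-simplices (18): AB, AE, AF, AG, AJ, BD, BE, BF, BG, DE, DG, DJ, EF, EG, EJ, FG, FJ, GJ
  2-simplices (12): ABF, ABG, AEG, AEJ, AFJ, BDE, BDG, BEF, DEJ, DGJ, EFG, FGJ

giving chain groups C_0 ≅ Z^7, C_1 ≅ Z^18, C_2 ≅ Z^12.

The boundary map ∂_1: C_1 → C_0 is given by ∂[p,q] = [q] − [p].
As a 7×18 matrix over Z this has rank 6, with invariant factors (1,1,1,1,1,1).

The boundary map ∂_2: C_2 → C_1 acts by ∂[p,q,r] = [q,r] − [p,r] + [p,q]. For instance
  ∂BDG = DG − BG + BD,
  ∂AEG = EG − AG + AE.
As a 18×12 matrix over Z this has rank 12, with invariant factors (1,1,1,1,1,1,1,1,1,1,1,2).

Computing H_k = (kernel of ∂_k) / (image of ∂_{k+1}):

  H_0: rank C_0 − rank ∂_1 = 7 − 6 = 1, and the invariant factors of ∂_1 are all 1, so H_0 = Z.
  H_1: rank ker ∂_1 − rank ∂_2 = (18 − 6) − 12 = 0, and ∂_2 has invariant factor 2 > 1, so H_1 = Z/2Z.
  H_2: rank ker ∂_2 − rank ∂_3 = (12 − 12) − 0 = 0, and there is no ∂_3, so H_2 = 0.

(K is a triangulation of the real projective plane RP^2.)

Hence the Betti numbers are b_0 = 1, b_1 = 0, b_2 = 0.

b_0 = 1, b_1 = 0, b_2 = 0.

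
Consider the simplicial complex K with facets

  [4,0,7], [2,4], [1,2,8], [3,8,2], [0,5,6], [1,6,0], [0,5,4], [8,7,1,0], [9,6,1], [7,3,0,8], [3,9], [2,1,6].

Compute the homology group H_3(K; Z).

Fix the vertex order 0 < 1 < 2 < 3 < 4 < 5 < 6 < 7 < 8 < 9 and write every simplex with vertices in increasing order. Then dim K = 3 and the simplices of K are:

  0-simplices (10): [0], [1], [2], [3], [4], [5], [6], [7], [8], [9]
  1-simplices (24): (24 of them)
  2-simplices (15): [0,1,6], [0,1,7], [0,1,8], [0,3,7], [0,3,8], [0,4,5], [0,4,7], [0,5,6], [0,7,8], [1,2,6], [1,2,8], [1,6,9], [1,7,8], [2,3,8], [3,7,8]
  3-simplices (2): [0,1,7,8], [0,3,7,8]

giving chain groups C_0 ≅ Z^10, C_1 ≅ Z^24, C_2 ≅ Z^15, C_3 ≅ Z^2.

∂_1: C_1 → C_0 sends each edge [p,q] (with p < q) to q − p. For instance
  ∂[2,6] = [6] − [2].
The resulting 10×24 matrix has rank 9, and its Smith normal form has invariant factors (1,1,1,1,1,1,1,1,1).

Boundary ∂_2: C_2 → C_1 sends each 2-simplex [p,q,r] to [q,r] − [p,r] + [p,q]. For instance
  ∂[0,4,7] = [4,7] − [0,7] + [0,4],
  ∂[1,7,8] = [7,8] − [1,8] + [1,7].
This gives a 24×15 integer matrix of rank 13; reducing to Smith normal form yields diagonal entries (1,1,1,1,1,1,1,1,1,1,1,1,1).

The boundary map ∂_3: C_3 → C_2 sends each 3-simplex σ to the alternating sum Σ_i (−1)^i (σ with its i-th vertex removed). For instance
  ∂[0,3,7,8] = [3,7,8] − [0,7,8] + [0,3,8] − [0,3,7],
  ∂[0,1,7,8] = [1,7,8] − [0,7,8] + [0,1,8] − [0,1,7].
This gives a 15×2 integer matrix of rank 2; reducing to Smith normal form yields diagonal entries (1,1).

From H_k ≅ ker(∂_k) / im(∂_{k+1}) we obtain:

  H_3: rank ker ∂_3 − rank ∂_4 = (2 − 2) − 0 = 0, and there is no ∂_4, so H_3 = 0.

H_3 ≅ 0.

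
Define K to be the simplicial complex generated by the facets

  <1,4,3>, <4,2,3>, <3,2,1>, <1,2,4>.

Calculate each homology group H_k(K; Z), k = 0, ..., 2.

H_0 ≅ Z,  H_1 = 0,  H_2 ≅ Z.

Fix the vertex order 1 < 2 < 3 < 4 and write every simplex with vertices in increasing order. Then dim K = 2 and the simplices of K are:

  0-simplices (4): [1], [2], [3], [4]
  1-simplices (6): [1,2], [1,3], [1,4], [2,3], [2,4], [3,4]
  2-simplices (4): [1,2,3], [1,2,4], [1,3,4], [2,3,4]

Hence C_0 ≅ Z^4, C_1 ≅ Z^6, C_2 ≅ Z^4.

The boundary map ∂_1: C_1 → C_0 sends each edge [p,q] (with p < q) to q − p.
The resulting 4×6 matrix has rank 3, and its Smith normal form has invariant factors (1,1,1).

Boundary ∂_2: C_2 → C_1 maps a triangle to the signed sum of its edges. For instance
  ∂[1,2,4] = [2,4] − [1,4] + [1,2],
  ∂[1,3,4] = [3,4] − [1,4] + [1,3].
This gives a 6×4 integer matrix of rank 3; reducing to Smith normal form yields diagonal entries (1,1,1).

Reading off H_k = ker ∂_k / im ∂_{k+1}:

  H_0: rank C_0 − rank ∂_1 = 4 − 3 = 1, and the invariant factors of ∂_1 are all 1, so H_0 ≅ Z.
  H_1: rank ker ∂_1 − rank ∂_2 = (6 − 3) − 3 = 0, and the invariant factors of ∂_2 are all 1, so H_1 ≅ 0.
  H_2: rank ker ∂_2 − rank ∂_3 = (4 − 3) − 0 = 1, and there is no ∂_3, so H_2 ≅ Z.

(K is a triangulation of the 2-sphere S^2.)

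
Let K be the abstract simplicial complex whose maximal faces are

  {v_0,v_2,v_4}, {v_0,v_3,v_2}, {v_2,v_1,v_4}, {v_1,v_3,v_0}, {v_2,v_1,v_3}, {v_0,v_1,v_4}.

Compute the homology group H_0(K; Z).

H_0 = Z.

We work with the vertex ordering v_0 < v_1 < v_2 < v_3 < v_4. The simplices of K, each written with vertices in increasing order, are:

  0-simplices (5): [v_0], [v_1], [v_2], [v_3], [v_4]
  1-simplices (9): [v_0,v_1], [v_0,v_2], [v_0,v_3], [v_0,v_4], [v_1,v_2], [v_1,v_3], [v_1,v_4], [v_2,v_3], [v_2,v_4]
  2-simplices (6): [v_0,v_1,v_3], [v_0,v_1,v_4], [v_0,v_2,v_3], [v_0,v_2,v_4], [v_1,v_2,v_3], [v_1,v_2,v_4]

Hence C_0 ≅ Z^5, C_1 ≅ Z^9, C_2 ≅ Z^6.

Boundary ∂_1: C_1 → C_0 is given by ∂[p,q] = [q] − [p]. For instance
  ∂[v_0,v_1] = [v_1] − [v_0].
The 5×9 boundary matrix has rank 4 and Smith normal form diag(1,1,1,1).

∂_2: C_2 → C_1 acts by ∂[p,q,r] = [q,r] − [p,r] + [p,q]. For instance
  ∂[v_1,v_2,v_4] = [v_2,v_4] − [v_1,v_4] + [v_1,v_2],
  ∂[v_0,v_1,v_3] = [v_1,v_3] − [v_0,v_3] + [v_0,v_1].
The resulting 9×6 matrix has rank 5, and its Smith normal form has invariant factors (1,1,1,1,1).

Computing H_k = (kernel of ∂_k) / (image of ∂_{k+1}):

  H_0: rank C_0 − rank ∂_1 = 5 − 4 = 1, and the invariant factors of ∂_1 are all 1, so H_0 = Z.

(K is a triangulation of the 2-sphere S^2.)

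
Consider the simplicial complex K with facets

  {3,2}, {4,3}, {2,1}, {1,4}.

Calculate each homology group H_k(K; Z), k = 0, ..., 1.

K has 4 vertices, 4 edges.
rank ∂_0 = 0, rank ∂_1 = 3 ⇒ b_0 = 4 − 0 − 3 = 1; all invariant factors of ∂_1 are 1 so no torsion. So H_0 ≅ Z.
rank ∂_1 = 3, rank ∂_2 = 0 ⇒ b_1 = 4 − 3 − 0 = 1. So H_1 ≅ Z.

H_0 = Z,  H_1 = Z.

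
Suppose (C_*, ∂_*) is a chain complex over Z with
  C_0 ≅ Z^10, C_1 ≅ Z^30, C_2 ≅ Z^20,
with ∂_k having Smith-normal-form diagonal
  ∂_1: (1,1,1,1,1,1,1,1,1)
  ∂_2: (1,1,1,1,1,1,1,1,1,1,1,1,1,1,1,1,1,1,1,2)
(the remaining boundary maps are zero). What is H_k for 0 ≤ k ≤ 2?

H_0 = Z,  H_1 = Z ⊕ Z/2,  H_2 = 0.

H_0: b_0 = 10 − 0 − 9 = 1; torsion from ∂_1 factors > 1: none. So H_0 = Z.
H_1: b_1 = 30 − 9 − 20 = 1; torsion from ∂_2 factors > 1: [2]. So H_1 = Z ⊕ Z/2.
H_2: b_2 = 20 − 20 − 0 = 0; torsion from ∂_3 factors > 1: none. So H_2 = 0.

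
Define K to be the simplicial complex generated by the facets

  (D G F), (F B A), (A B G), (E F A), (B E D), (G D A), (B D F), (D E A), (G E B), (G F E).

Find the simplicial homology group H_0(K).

H_0 ≅ Z.

We work with the vertex ordering A < B < D < E < F < G. The simplices of K, each written with vertices in increasing order, are:

  0-simplices (6): A, B, D, E, F, G
  1-simplices (15): AB, AD, AE, AF, AG, BD, BE, BF, BG, DE, DF, DG, EF, EG, FG
  2-simplices (10): ABF, ABG, ADE, ADG, AEF, BDE, BDF, BEG, DFG, EFG

so the chain groups are C_0 ≅ Z^6, C_1 ≅ Z^15, C_2 ≅ Z^10.

∂_1: C_1 → C_0 maps an edge to its endpoints' difference, ∂[p,q] = q − p. For instance
  ∂DE = E − D.
This gives a 6×15 integer matrix of rank 5; reducing to Smith normal form yields diagonal entries (1,1,1,1,1).

Boundary ∂_2: C_2 → C_1 maps a triangle to the signed sum of its edges. For instance
  ∂ABG = BG − AG + AB,
  ∂EFG = FG − EG + EF.
This gives a 15×10 integer matrix of rank 10; reducing to Smith normal form yields diagonal entries (1,1,1,1,1,1,1,1,1,2).

Now H_k = ker ∂_k / im ∂_{k+1}, so:

  H_0: rank C_0 − rank ∂_1 = 6 − 5 = 1, and the invariant factors of ∂_1 are all 1, so H_0 = Z.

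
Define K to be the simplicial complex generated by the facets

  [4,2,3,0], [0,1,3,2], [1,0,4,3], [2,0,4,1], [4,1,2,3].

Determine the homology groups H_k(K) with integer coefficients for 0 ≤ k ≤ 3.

H_0 = Z,  H_1 = 0,  H_2 = 0,  H_3 = Z.

We work with the vertex ordering 0 < 1 < 2 < 3 < 4. The simplices of K, each written with vertices in increasing order, are:

  0-simplices (5): [0], [1], [2], [3], [4]
  1-simplices (10): [0,1], [0,2], [0,3], [0,4], [1,2], [1,3], [1,4], [2,3], [2,4], [3,4]
  2-simplices (10): [0,1,2], [0,1,3], [0,1,4], [0,2,3], [0,2,4], [0,3,4], [1,2,3], [1,2,4], [1,3,4], [2,3,4]
  3-simplices (5): [0,1,2,3], [0,1,2,4], [0,1,3,4], [0,2,3,4], [1,2,3,4]

giving chain groups C_0 ≅ Z^5, C_1 ≅ Z^10, C_2 ≅ Z^10, C_3 ≅ Z^5.

Boundary ∂_1: C_1 → C_0 sends each edge [p,q] (with p < q) to q − p.
The resulting 5×10 matrix has rank 4, and its Smith normal form has invariant factors (1,1,1,1).

The boundary map ∂_2: C_2 → C_1 acts by ∂[p,q,r] = [q,r] − [p,r] + [p,q]. For instance
  ∂[0,2,4] = [2,4] − [0,4] + [0,2],
  ∂[0,1,3] = [1,3] − [0,3] + [0,1].
The resulting 10×10 matrix has rank 6, and its Smith normal form has invariant factors (1,1,1,1,1,1).

The boundary map ∂_3: C_3 → C_2 sends each 3-simplex σ to the alternating sum Σ_i (−1)^i (σ with its i-th vertex removed). For instance
  ∂[0,1,2,3] = [1,2,3] − [0,2,3] + [0,1,3] − [0,1,2],
  ∂[1,2,3,4] = [2,3,4] − [1,3,4] + [1,2,4] − [1,2,3].
The 10×5 boundary matrix has rank 4 and Smith normal form diag(1,1,1,1).

Computing H_k = (kernel of ∂_k) / (image of ∂_{k+1}):

  H_0: rank C_0 − rank ∂_1 = 5 − 4 = 1, and the invariant factors of ∂_1 are all 1, so H_0 ≅ Z.
  H_1: rank ker ∂_1 − rank ∂_2 = (10 − 4) − 6 = 0, and the invariant factors of ∂_2 are all 1, so H_1 ≅ 0.
  H_2: rank ker ∂_2 − rank ∂_3 = (10 − 6) − 4 = 0, and the invariant factors of ∂_3 are all 1, so H_2 ≅ 0.
  H_3: rank ker ∂_3 − rank ∂_4 = (5 − 4) − 0 = 1, and there is no ∂_4, so H_3 ≅ Z.

As a check, the Euler characteristic is 5 − 10 + 10 − 5 = 0, which agrees with 1 − 0 + 0 − 1 = 0.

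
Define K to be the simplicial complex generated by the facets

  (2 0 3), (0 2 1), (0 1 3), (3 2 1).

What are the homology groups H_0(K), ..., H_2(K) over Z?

Take the total order 0 < 1 < 2 < 3 on the vertex set. Then K (dimension 2) consists of the simplices:

  0-simplices (4): [0], [1], [2], [3]
  1-simplices (6): [0,1], [0,2], [0,3], [1,2], [1,3], [2,3]
  2-simplices (4): [0,1,2], [0,1,3], [0,2,3], [1,2,3]

giving chain groups C_0 ≅ Z^4, C_1 ≅ Z^6, C_2 ≅ Z^4.

The boundary map ∂_1: C_1 → C_0 is given by ∂[p,q] = [q] − [p]. For instance
  ∂[1,3] = [3] − [1].
As a 4×6 matrix over Z this has rank 3, with invariant factors (1,1,1).

∂_2: C_2 → C_1 sends each 2-simplex [p,q,r] to [q,r] − [p,r] + [p,q]. For instance
  ∂[0,2,3] = [2,3] − [0,3] + [0,2],
  ∂[1,2,3] = [2,3] − [1,3] + [1,2].
As a 6×4 matrix over Z this has rank 3, with invariant factors (1,1,1).

From H_k ≅ ker(∂_k) / im(∂_{k+1}) we obtain:

  H_0: rank C_0 − rank ∂_1 = 4 − 3 = 1, and the invariant factors of ∂_1 are all 1, so H_0 ≅ Z.
  H_1: rank ker ∂_1 − rank ∂_2 = (6 − 3) − 3 = 0, and the invariant factors of ∂_2 are all 1, so H_1 ≅ 0.
  H_2: rank ker ∂_2 − rank ∂_3 = (4 − 3) − 0 = 1, and there is no ∂_3, so H_2 ≅ Z.

H_0 ≅ Z,  H_1 = 0,  H_2 ≅ Z.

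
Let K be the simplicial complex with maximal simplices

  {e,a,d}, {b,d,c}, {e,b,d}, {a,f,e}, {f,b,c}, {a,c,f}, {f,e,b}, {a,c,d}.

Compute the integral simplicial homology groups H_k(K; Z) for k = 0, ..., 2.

H_0 = Z,  H_1 = 0,  H_2 = Z.

K has 6 vertices, 12 edges, 8 triangles.
rank ∂_0 = 0, rank ∂_1 = 5 ⇒ b_0 = 6 − 0 − 5 = 1; all invariant factors of ∂_1 are 1 so no torsion. So H_0 = Z.
rank ∂_1 = 5, rank ∂_2 = 7 ⇒ b_1 = 12 − 5 − 7 = 0; all invariant factors of ∂_2 are 1 so no torsion. So H_1 = 0.
rank ∂_2 = 7, rank ∂_3 = 0 ⇒ b_2 = 8 − 7 − 0 = 1. So H_2 = Z.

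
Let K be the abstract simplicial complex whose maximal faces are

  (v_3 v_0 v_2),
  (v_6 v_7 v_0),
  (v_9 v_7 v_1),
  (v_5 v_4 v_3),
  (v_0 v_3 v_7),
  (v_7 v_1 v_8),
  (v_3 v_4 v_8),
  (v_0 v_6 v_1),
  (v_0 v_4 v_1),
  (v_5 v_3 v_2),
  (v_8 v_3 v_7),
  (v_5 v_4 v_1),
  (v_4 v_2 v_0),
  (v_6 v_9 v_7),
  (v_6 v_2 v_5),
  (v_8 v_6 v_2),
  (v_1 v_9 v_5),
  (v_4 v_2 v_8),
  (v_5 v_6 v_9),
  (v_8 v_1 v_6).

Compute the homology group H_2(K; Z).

H_2 = 0.

We work with the vertex ordering v_0 < v_1 < v_2 < v_3 < v_4 < v_5 < v_6 < v_7 < v_8 < v_9. The simplices of K, each written with vertices in increasing order, are:

  0-simplices (10): [v_0], [v_1], [v_2], [v_3], [v_4], [v_5], [v_6], [v_7], [v_8], [v_9]
  1-simplices (30): (30 of them)
  2-simplices (20): (20 of them)

giving chain groups C_0 ≅ Z^10, C_1 ≅ Z^30, C_2 ≅ Z^20.

Boundary ∂_1: C_1 → C_0 sends each edge [p,q] (with p < q) to q − p.
This gives a 10×30 integer matrix of rank 9; reducing to Smith normal form yields diagonal entries (1,1,1,1,1,1,1,1,1).

The boundary map ∂_2: C_2 → C_1 acts by ∂[p,q,r] = [q,r] − [p,r] + [p,q]. For instance
  ∂[v_2,v_6,v_8] = [v_6,v_8] − [v_2,v_8] + [v_2,v_6],
  ∂[v_0,v_6,v_7] = [v_6,v_7] − [v_0,v_7] + [v_0,v_6].
As a 30×20 matrix over Z this has rank 20, with invariant factors (1,1,1,1,1,1,1,1,1,1,1,1,1,1,1,1,1,1,1,2).

Computing H_k = (kernel of ∂_k) / (image of ∂_{k+1}):

  H_2: rank ker ∂_2 − rank ∂_3 = (20 − 20) − 0 = 0, and there is no ∂_3, so H_2 ≅ 0.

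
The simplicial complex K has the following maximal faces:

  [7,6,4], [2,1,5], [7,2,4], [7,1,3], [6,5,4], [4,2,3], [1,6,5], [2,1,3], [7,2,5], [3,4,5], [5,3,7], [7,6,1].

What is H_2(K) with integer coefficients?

H_2 = 0.

Take the total order 1 < 2 < 3 < 4 < 5 < 6 < 7 on the vertex set. Then K (dimension 2) consists of the simplices:

  0-simplices (7): [1], [2], [3], [4], [5], [6], [7]
  1-simplices (18): [1,2], [1,3], [1,5], [1,6], [1,7], [2,3], [2,4], [2,5], [2,7], [3,4], [3,5], [3,7], [4,5], [4,6], [4,7], [5,6], [5,7], [6,7]
  2-simplices (12): [1,2,3], [1,2,5], [1,3,7], [1,5,6], [1,6,7], [2,3,4], [2,4,7], [2,5,7], [3,4,5], [3,5,7], [4,5,6], [4,6,7]

Hence C_0 ≅ Z^7, C_1 ≅ Z^18, C_2 ≅ Z^12.

Boundary ∂_1: C_1 → C_0 maps an edge to its endpoints' difference, ∂[p,q] = q − p. For instance
  ∂[1,2] = [2] − [1].
The 7×18 boundary matrix has rank 6 and Smith normal form diag(1,1,1,1,1,1).

The boundary map ∂_2: C_2 → C_1 maps a triangle to the signed sum of its edges. For instance
  ∂[4,5,6] = [5,6] − [4,6] + [4,5],
  ∂[3,5,7] = [5,7] − [3,7] + [3,5].
The resulting 18×12 matrix has rank 12, and its Smith normal form has invariant factors (1,1,1,1,1,1,1,1,1,1,1,2).

Reading off H_k = ker ∂_k / im ∂_{k+1}:

  H_2: rank ker ∂_2 − rank ∂_3 = (12 − 12) − 0 = 0, and there is no ∂_3, so H_2 ≅ 0.

(K is a triangulation of the real projective plane RP^2.)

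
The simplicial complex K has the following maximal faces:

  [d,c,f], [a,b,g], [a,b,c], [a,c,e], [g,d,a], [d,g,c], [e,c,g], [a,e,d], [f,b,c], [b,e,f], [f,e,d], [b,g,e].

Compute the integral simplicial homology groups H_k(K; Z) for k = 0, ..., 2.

H_0 = Z,  H_1 = Z/2,  H_2 = 0.

We work with the vertex ordering a < b < c < d < e < f < g. The simplices of K, each written with vertices in increasing order, are:

  0-simplices (7): a, b, c, d, e, f, g
  1-simplices (18): ab, ac, ad, ae, ag, bc, be, bf, bg, cd, ce, cf, cg, de, df, dg, ef, eg
  2-simplices (12): abc, abg, ace, ade, adg, bcf, bef, beg, cdf, cdg, ceg, def

Hence C_0 ≅ Z^7, C_1 ≅ Z^18, C_2 ≅ Z^12.

∂_1: C_1 → C_0 is given by ∂[p,q] = [q] − [p]. For instance
  ∂ag = g − a.
As a 7×18 matrix over Z this has rank 6, with invariant factors (1,1,1,1,1,1).

∂_2: C_2 → C_1 acts by ∂[p,q,r] = [q,r] − [p,r] + [p,q]. For instance
  ∂bcf = cf − bf + bc,
  ∂ceg = eg − cg + ce.
The 18×12 boundary matrix has rank 12 and Smith normal form diag(1,1,1,1,1,1,1,1,1,1,1,2).

From H_k ≅ ker(∂_k) / im(∂_{k+1}) we obtain:

  H_0: rank C_0 − rank ∂_1 = 7 − 6 = 1, and the invariant factors of ∂_1 are all 1, so H_0 ≅ Z.
  H_1: rank ker ∂_1 − rank ∂_2 = (18 − 6) − 12 = 0, and ∂_2 has invariant factor 2 > 1, so H_1 ≅ Z/2.
  H_2: rank ker ∂_2 − rank ∂_3 = (12 − 12) − 0 = 0, and there is no ∂_3, so H_2 ≅ 0.

As a check, the Euler characteristic is 7 − 18 + 12 = 1, which agrees with 1 − 0 + 0 = 1.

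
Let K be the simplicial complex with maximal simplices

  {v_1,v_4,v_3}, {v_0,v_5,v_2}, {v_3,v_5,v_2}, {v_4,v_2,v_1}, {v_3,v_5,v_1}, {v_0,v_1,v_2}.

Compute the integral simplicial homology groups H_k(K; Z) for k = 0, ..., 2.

H_0 ≅ Z,  H_1 ≅ Z,  H_2 = 0.

Fix the vertex order v_0 < v_1 < v_2 < v_3 < v_4 < v_5 and write every simplex with vertices in increasing order. Then dim K = 2 and the simplices of K are:

  0-simplices (6): [v_0], [v_1], [v_2], [v_3], [v_4], [v_5]
  1-simplices (12): [v_0,v_1], [v_0,v_2], [v_0,v_5], [v_1,v_2], [v_1,v_3], [v_1,v_4], [v_1,v_5], [v_2,v_3], [v_2,v_4], [v_2,v_5], [v_3,v_4], [v_3,v_5]
  2-simplices (6): [v_0,v_1,v_2], [v_0,v_2,v_5], [v_1,v_2,v_4], [v_1,v_3,v_4], [v_1,v_3,v_5], [v_2,v_3,v_5]

Hence C_0 ≅ Z^6, C_1 ≅ Z^12, C_2 ≅ Z^6.

The boundary map ∂_1: C_1 → C_0 maps an edge to its endpoints' difference, ∂[p,q] = q − p. For instance
  ∂[v_0,v_5] = [v_5] − [v_0].
The resulting 6×12 matrix has rank 5, and its Smith normal form has invariant factors (1,1,1,1,1).

Boundary ∂_2: C_2 → C_1 maps a triangle to the signed sum of its edges. For instance
  ∂[v_1,v_3,v_5] = [v_3,v_5] − [v_1,v_5] + [v_1,v_3],
  ∂[v_1,v_3,v_4] = [v_3,v_4] − [v_1,v_4] + [v_1,v_3].
The 12×6 boundary matrix has rank 6 and Smith normal form diag(1,1,1,1,1,1).

Reading off H_k = ker ∂_k / im ∂_{k+1}:

  H_0: rank C_0 − rank ∂_1 = 6 − 5 = 1, and the invariant factors of ∂_1 are all 1, so H_0 ≅ Z.
  H_1: rank ker ∂_1 − rank ∂_2 = (12 − 5) − 6 = 1, and the invariant factors of ∂_2 are all 1, so H_1 ≅ Z.
  H_2: rank ker ∂_2 − rank ∂_3 = (6 − 6) − 0 = 0, and there is no ∂_3, so H_2 ≅ 0.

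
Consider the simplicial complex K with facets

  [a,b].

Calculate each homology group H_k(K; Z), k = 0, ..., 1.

H_0 = Z,  H_1 = 0.

We work with the vertex ordering a < b. The simplices of K, each written with vertices in increasing order, are:

  0-simplices (2): a, b
  1-simplices (1): ab

giving chain groups C_0 ≅ Z^2, C_1 ≅ Z^1.

The boundary map ∂_1: C_1 → C_0 maps an edge to its endpoints' difference, ∂[p,q] = q − p. For instance
  ∂ab = b − a.
The 2×1 boundary matrix has rank 1 and Smith normal form diag(1).

Computing H_k = (kernel of ∂_k) / (image of ∂_{k+1}):

  H_0: rank C_0 − rank ∂_1 = 2 − 1 = 1, and the invariant factors of ∂_1 are all 1, so H_0 = Z.
  H_1: rank ker ∂_1 − rank ∂_2 = (1 − 1) − 0 = 0, and there is no ∂_2, so H_1 = 0.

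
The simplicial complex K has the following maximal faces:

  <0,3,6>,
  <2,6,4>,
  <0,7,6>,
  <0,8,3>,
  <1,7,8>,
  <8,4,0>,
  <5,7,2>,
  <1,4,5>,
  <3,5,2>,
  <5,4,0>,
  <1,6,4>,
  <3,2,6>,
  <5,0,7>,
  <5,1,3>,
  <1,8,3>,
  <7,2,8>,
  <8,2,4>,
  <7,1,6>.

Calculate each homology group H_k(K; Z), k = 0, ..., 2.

H_0 = Z,  H_1 = Z^2,  H_2 = Z.

Fix the vertex order 0 < 1 < 2 < 3 < 4 < 5 < 6 < 7 < 8 and write every simplex with vertices in increasing order. Then dim K = 2 and the simplices of K are:

  0-simplices (9): [0], [1], [2], [3], [4], [5], [6], [7], [8]
  1-simplices (27): (27 of them)
  2-simplices (18): [0,3,6], [0,3,8], [0,4,5], [0,4,8], [0,5,7], [0,6,7], [1,3,5], [1,3,8], [1,4,5], [1,4,6], [1,6,7], [1,7,8], [2,3,5], [2,3,6], [2,4,6], [2,4,8], [2,5,7], [2,7,8]

giving chain groups C_0 ≅ Z^9, C_1 ≅ Z^27, C_2 ≅ Z^18.

∂_1: C_1 → C_0 sends each edge [p,q] (with p < q) to q − p. For instance
  ∂[2,7] = [7] − [2].
As a 9×27 matrix over Z this has rank 8, with invariant factors (1,1,1,1,1,1,1,1).

∂_2: C_2 → C_1 maps a triangle to the signed sum of its edges. For instance
  ∂[1,3,8] = [3,8] − [1,8] + [1,3],
  ∂[2,3,6] = [3,6] − [2,6] + [2,3].
This gives a 27×18 integer matrix of rank 17; reducing to Smith normal form yields diagonal entries (1,1,1,1,1,1,1,1,1,1,1,1,1,1,1,1,1).

Reading off H_k = ker ∂_k / im ∂_{k+1}:

  H_0: rank C_0 − rank ∂_1 = 9 − 8 = 1, and the invariant factors of ∂_1 are all 1, so H_0 ≅ Z.
  H_1: rank ker ∂_1 − rank ∂_2 = (27 − 8) − 17 = 2, and the invariant factors of ∂_2 are all 1, so H_1 ≅ Z^2.
  H_2: rank ker ∂_2 − rank ∂_3 = (18 − 17) − 0 = 1, and there is no ∂_3, so H_2 ≅ Z.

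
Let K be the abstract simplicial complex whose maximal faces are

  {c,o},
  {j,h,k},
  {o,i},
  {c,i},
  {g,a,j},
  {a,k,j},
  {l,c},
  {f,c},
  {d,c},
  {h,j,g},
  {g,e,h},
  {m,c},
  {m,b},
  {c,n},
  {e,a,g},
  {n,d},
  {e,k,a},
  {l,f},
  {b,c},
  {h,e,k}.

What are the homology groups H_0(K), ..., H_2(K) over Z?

H_0 ≅ Z^2,  H_1 ≅ Z^4,  H_2 ≅ Z.

K has 15 vertices, 24 edges, 8 triangles.
rank ∂_0 = 0, rank ∂_1 = 13 ⇒ b_0 = 15 − 0 − 13 = 2; all invariant factors of ∂_1 are 1 so no torsion. So H_0 ≅ Z^2.
rank ∂_1 = 13, rank ∂_2 = 7 ⇒ b_1 = 24 − 13 − 7 = 4; all invariant factors of ∂_2 are 1 so no torsion. So H_1 ≅ Z^4.
rank ∂_2 = 7, rank ∂_3 = 0 ⇒ b_2 = 8 − 7 − 0 = 1. So H_2 ≅ Z.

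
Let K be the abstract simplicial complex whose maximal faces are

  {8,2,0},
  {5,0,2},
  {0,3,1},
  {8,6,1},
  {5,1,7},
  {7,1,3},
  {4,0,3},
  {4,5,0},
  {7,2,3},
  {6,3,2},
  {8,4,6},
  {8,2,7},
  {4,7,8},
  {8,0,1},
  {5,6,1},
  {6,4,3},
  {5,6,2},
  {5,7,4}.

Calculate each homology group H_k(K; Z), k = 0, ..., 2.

We work with the vertex ordering 0 < 1 < 2 < 3 < 4 < 5 < 6 < 7 < 8. The simplices of K, each written with vertices in increasing order, are:

  0-simplices (9): [0], [1], [2], [3], [4], [5], [6], [7], [8]
  1-simplices (27): (27 of them)
  2-simplices (18): [0,1,3], [0,1,8], [0,2,5], [0,2,8], [0,3,4], [0,4,5], [1,3,7], [1,5,6], [1,5,7], [1,6,8], [2,3,6], [2,3,7], [2,5,6], [2,7,8], [3,4,6], [4,5,7], [4,6,8], [4,7,8]

so the chain groups are C_0 ≅ Z^9, C_1 ≅ Z^27, C_2 ≅ Z^18.

Boundary ∂_1: C_1 → C_0 maps an edge to its endpoints' difference, ∂[p,q] = q − p. For instance
  ∂[7,8] = [8] − [7].
This gives a 9×27 integer matrix of rank 8; reducing to Smith normal form yields diagonal entries (1,1,1,1,1,1,1,1).

Boundary ∂_2: C_2 → C_1 sends each 2-simplex [p,q,r] to [q,r] − [p,r] + [p,q]. For instance
  ∂[1,5,6] = [5,6] − [1,6] + [1,5],
  ∂[4,5,7] = [5,7] − [4,7] + [4,5].
As a 27×18 matrix over Z this has rank 17, with invariant factors (1,1,1,1,1,1,1,1,1,1,1,1,1,1,1,1,1).

Computing H_k = (kernel of ∂_k) / (image of ∂_{k+1}):

  H_0: rank C_0 − rank ∂_1 = 9 − 8 = 1, and the invariant factors of ∂_1 are all 1, so H_0 = Z.
  H_1: rank ker ∂_1 − rank ∂_2 = (27 − 8) − 17 = 2, and the invariant factors of ∂_2 are all 1, so H_1 = Z^2.
  H_2: rank ker ∂_2 − rank ∂_3 = (18 − 17) − 0 = 1, and there is no ∂_3, so H_2 = Z.

As a check, the Euler characteristic is 9 − 27 + 18 = 0, which agrees with 1 − 2 + 1 = 0.

H_0 = Z,  H_1 = Z^2,  H_2 = Z.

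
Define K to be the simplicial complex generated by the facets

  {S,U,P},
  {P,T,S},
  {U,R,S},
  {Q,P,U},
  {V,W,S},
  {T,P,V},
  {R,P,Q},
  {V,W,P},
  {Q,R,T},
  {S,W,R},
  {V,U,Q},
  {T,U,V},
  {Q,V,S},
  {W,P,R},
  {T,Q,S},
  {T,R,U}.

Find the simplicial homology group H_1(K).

H_1 = Z^2.

Order the vertices as P < Q < R < S < T < U < V < W. Listing each simplex with vertices in this order, K has dimension 2 with simplices:

  0-simplices (8): P, Q, R, S, T, U, V, W
  1-simplices (24): PQ, PR, PS, PT, PU, PV, PW, QR, QS, QT, QU, QV, RS, RT, RU, RW, ST, SU, SV, SW, TU, TV, UV, VW
  2-simplices (16): PQR, PQU, PRW, PST, PSU, PTV, PVW, QRT, QST, QSV, QUV, RSU, RSW, RTU, SVW, TUV

giving chain groups C_0 ≅ Z^8, C_1 ≅ Z^24, C_2 ≅ Z^16.

The boundary map ∂_1: C_1 → C_0 is given by ∂[p,q] = [q] − [p]. For instance
  ∂RU = U − R.
The 8×24 boundary matrix has rank 7 and Smith normal form diag(1,1,1,1,1,1,1).

Boundary ∂_2: C_2 → C_1 sends each 2-simplex [p,q,r] to [q,r] − [p,r] + [p,q]. For instance
  ∂SVW = VW − SW + SV,
  ∂QST = ST − QT + QS.
The resulting 24×16 matrix has rank 15, and its Smith normal form has invariant factors (1,1,1,1,1,1,1,1,1,1,1,1,1,1,1).

Now H_k = ker ∂_k / im ∂_{k+1}, so:

  H_1: rank ker ∂_1 − rank ∂_2 = (24 − 7) − 15 = 2, and the invariant factors of ∂_2 are all 1, so H_1 = Z^2.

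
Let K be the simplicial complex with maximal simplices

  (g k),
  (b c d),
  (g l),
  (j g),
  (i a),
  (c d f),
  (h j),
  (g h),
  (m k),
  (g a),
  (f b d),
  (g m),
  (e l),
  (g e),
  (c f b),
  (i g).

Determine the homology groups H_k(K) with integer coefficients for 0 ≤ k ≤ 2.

Order the vertices as a < b < c < d < e < f < g < h < i < j < k < l < m. Listing each simplex with vertices in this order, K has dimension 2 with simplices:

  0-simplices (13): a, b, c, d, e, f, g, h, i, j, k, l, m
  1-simplices (18): ag, ai, bc, bd, bf, cd, cf, df, eg, el, gh, gi, gj, gk, gl, gm, hj, km
  2-simplices (4): bcd, bcf, bdf, cdf

Hence C_0 ≅ Z^13, C_1 ≅ Z^18, C_2 ≅ Z^4.

The boundary map ∂_1: C_1 → C_0 sends each edge [p,q] (with p < q) to q − p.
As a 13×18 matrix over Z this has rank 11, with invariant factors (1,1,1,1,1,1,1,1,1,1,1).

∂_2: C_2 → C_1 acts by ∂[p,q,r] = [q,r] − [p,r] + [p,q]. For instance
  ∂bcf = cf − bf + bc,
  ∂bcd = cd − bd + bc.
This gives a 18×4 integer matrix of rank 3; reducing to Smith normal form yields diagonal entries (1,1,1).

Reading off H_k = ker ∂_k / im ∂_{k+1}:

  H_0: rank C_0 − rank ∂_1 = 13 − 11 = 2, and the invariant factors of ∂_1 are all 1, so H_0 ≅ Z^2.
  H_1: rank ker ∂_1 − rank ∂_2 = (18 − 11) − 3 = 4, and the invariant factors of ∂_2 are all 1, so H_1 ≅ Z^4.
  H_2: rank ker ∂_2 − rank ∂_3 = (4 − 3) − 0 = 1, and there is no ∂_3, so H_2 ≅ Z.

(K is a triangulation of the disjoint union of the 2-sphere S^2 and a wedge of 4 circles.)

H_0 = Z^2,  H_1 = Z^4,  H_2 = Z.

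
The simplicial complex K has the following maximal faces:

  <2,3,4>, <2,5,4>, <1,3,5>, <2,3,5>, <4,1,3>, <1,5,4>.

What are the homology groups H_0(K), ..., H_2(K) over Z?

K has 5 vertices, 9 edges, 6 triangles.
rank ∂_0 = 0, rank ∂_1 = 4 ⇒ b_0 = 5 − 0 − 4 = 1; all invariant factors of ∂_1 are 1 so no torsion. So H_0 ≅ Z.
rank ∂_1 = 4, rank ∂_2 = 5 ⇒ b_1 = 9 − 4 − 5 = 0; all invariant factors of ∂_2 are 1 so no torsion. So H_1 ≅ 0.
rank ∂_2 = 5, rank ∂_3 = 0 ⇒ b_2 = 6 − 5 − 0 = 1. So H_2 ≅ Z.

H_0 = Z,  H_1 = 0,  H_2 = Z.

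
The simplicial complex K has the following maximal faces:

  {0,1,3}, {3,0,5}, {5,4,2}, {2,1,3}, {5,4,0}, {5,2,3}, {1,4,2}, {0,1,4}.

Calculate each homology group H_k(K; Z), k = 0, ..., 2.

Order the vertices as 0 < 1 < 2 < 3 < 4 < 5. Listing each simplex with vertices in this order, K has dimension 2 with simplices:

  0-simplices (6): [0], [1], [2], [3], [4], [5]
  1-simplices (12): [0,1], [0,3], [0,4], [0,5], [1,2], [1,3], [1,4], [2,3], [2,4], [2,5], [3,5], [4,5]
  2-simplices (8): [0,1,3], [0,1,4], [0,3,5], [0,4,5], [1,2,3], [1,2,4], [2,3,5], [2,4,5]

so the chain groups are C_0 ≅ Z^6, C_1 ≅ Z^12, C_2 ≅ Z^8.

∂_1: C_1 → C_0 is given by ∂[p,q] = [q] − [p].
The resulting 6×12 matrix has rank 5, and its Smith normal form has invariant factors (1,1,1,1,1).

Boundary ∂_2: C_2 → C_1 maps a triangle to the signed sum of its edges. For instance
  ∂[2,4,5] = [4,5] − [2,5] + [2,4],
  ∂[0,3,5] = [3,5] − [0,5] + [0,3].
This gives a 12×8 integer matrix of rank 7; reducing to Smith normal form yields diagonal entries (1,1,1,1,1,1,1).

Computing H_k = (kernel of ∂_k) / (image of ∂_{k+1}):

  H_0: rank C_0 − rank ∂_1 = 6 − 5 = 1, and the invariant factors of ∂_1 are all 1, so H_0 = Z.
  H_1: rank ker ∂_1 − rank ∂_2 = (12 − 5) − 7 = 0, and the invariant factors of ∂_2 are all 1, so H_1 = 0.
  H_2: rank ker ∂_2 − rank ∂_3 = (8 − 7) − 0 = 1, and there is no ∂_3, so H_2 = Z.

As a check, the Euler characteristic is 6 − 12 + 8 = 2, which agrees with 1 − 0 + 1 = 2.

H_0 = Z,  H_1 = 0,  H_2 = Z.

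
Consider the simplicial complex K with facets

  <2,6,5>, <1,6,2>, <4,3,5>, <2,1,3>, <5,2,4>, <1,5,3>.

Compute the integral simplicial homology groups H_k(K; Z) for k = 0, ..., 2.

H_0 ≅ Z,  H_1 ≅ Z,  H_2 = 0.

Take the total order 1 < 2 < 3 < 4 < 5 < 6 on the vertex set. Then K (dimension 2) consists of the simplices:

  0-simplices (6): [1], [2], [3], [4], [5], [6]
  1-simplices (12): [1,2], [1,3], [1,5], [1,6], [2,3], [2,4], [2,5], [2,6], [3,4], [3,5], [4,5], [5,6]
  2-simplices (6): [1,2,3], [1,2,6], [1,3,5], [2,4,5], [2,5,6], [3,4,5]

so the chain groups are C_0 ≅ Z^6, C_1 ≅ Z^12, C_2 ≅ Z^6.

Boundary ∂_1: C_1 → C_0 sends each edge [p,q] (with p < q) to q − p. For instance
  ∂[1,5] = [5] − [1].
The resulting 6×12 matrix has rank 5, and its Smith normal form has invariant factors (1,1,1,1,1).

∂_2: C_2 → C_1 acts by ∂[p,q,r] = [q,r] − [p,r] + [p,q]. For instance
  ∂[1,3,5] = [3,5] − [1,5] + [1,3],
  ∂[1,2,6] = [2,6] − [1,6] + [1,2].
The resulting 12×6 matrix has rank 6, and its Smith normal form has invariant factors (1,1,1,1,1,1).

Computing H_k = (kernel of ∂_k) / (image of ∂_{k+1}):

  H_0: rank C_0 − rank ∂_1 = 6 − 5 = 1, and the invariant factors of ∂_1 are all 1, so H_0 ≅ Z.
  H_1: rank ker ∂_1 − rank ∂_2 = (12 − 5) − 6 = 1, and the invariant factors of ∂_2 are all 1, so H_1 ≅ Z.
  H_2: rank ker ∂_2 − rank ∂_3 = (6 − 6) − 0 = 0, and there is no ∂_3, so H_2 ≅ 0.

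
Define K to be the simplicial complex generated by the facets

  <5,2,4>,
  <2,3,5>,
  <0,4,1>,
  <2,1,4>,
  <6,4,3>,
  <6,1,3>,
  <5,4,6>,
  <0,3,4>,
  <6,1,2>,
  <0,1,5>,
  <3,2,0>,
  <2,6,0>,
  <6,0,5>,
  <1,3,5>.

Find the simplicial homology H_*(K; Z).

K has 7 vertices, 21 edges, 14 triangles.
rank ∂_0 = 0, rank ∂_1 = 6 ⇒ b_0 = 7 − 0 − 6 = 1; all invariant factors of ∂_1 are 1 so no torsion. So H_0 ≅ Z.
rank ∂_1 = 6, rank ∂_2 = 13 ⇒ b_1 = 21 − 6 − 13 = 2; all invariant factors of ∂_2 are 1 so no torsion. So H_1 ≅ Z^2.
rank ∂_2 = 13, rank ∂_3 = 0 ⇒ b_2 = 14 − 13 − 0 = 1. So H_2 ≅ Z.

H_0 ≅ Z,  H_1 ≅ Z^2,  H_2 ≅ Z.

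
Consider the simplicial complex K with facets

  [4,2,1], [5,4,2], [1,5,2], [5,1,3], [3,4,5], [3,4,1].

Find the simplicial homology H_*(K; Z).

H_0 ≅ Z,  H_1 = 0,  H_2 ≅ Z.

We work with the vertex ordering 1 < 2 < 3 < 4 < 5. The simplices of K, each written with vertices in increasing order, are:

  0-simplices (5): [1], [2], [3], [4], [5]
  1-simplices (9): [1,2], [1,3], [1,4], [1,5], [2,4], [2,5], [3,4], [3,5], [4,5]
  2-simplices (6): [1,2,4], [1,2,5], [1,3,4], [1,3,5], [2,4,5], [3,4,5]

so the chain groups are C_0 ≅ Z^5, C_1 ≅ Z^9, C_2 ≅ Z^6.

Boundary ∂_1: C_1 → C_0 is given by ∂[p,q] = [q] − [p].
The resulting 5×9 matrix has rank 4, and its Smith normal form has invariant factors (1,1,1,1).

∂_2: C_2 → C_1 sends each 2-simplex [p,q,r] to [q,r] − [p,r] + [p,q]. For instance
  ∂[1,2,5] = [2,5] − [1,5] + [1,2],
  ∂[1,2,4] = [2,4] − [1,4] + [1,2].
The 9×6 boundary matrix has rank 5 and Smith normal form diag(1,1,1,1,1).

Computing H_k = (kernel of ∂_k) / (image of ∂_{k+1}):

  H_0: rank C_0 − rank ∂_1 = 5 − 4 = 1, and the invariant factors of ∂_1 are all 1, so H_0 ≅ Z.
  H_1: rank ker ∂_1 − rank ∂_2 = (9 − 4) − 5 = 0, and the invariant factors of ∂_2 are all 1, so H_1 ≅ 0.
  H_2: rank ker ∂_2 − rank ∂_3 = (6 − 5) − 0 = 1, and there is no ∂_3, so H_2 ≅ Z.

As a check, the Euler characteristic is 5 − 9 + 6 = 2, which agrees with 1 − 0 + 1 = 2.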